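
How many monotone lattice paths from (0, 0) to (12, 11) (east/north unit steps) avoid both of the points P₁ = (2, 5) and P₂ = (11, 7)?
Number of paths = 1030565

Inclusion–exclusion. Total paths: C(23, 12) = 1352078. Through P₁: C(7, 2)·C(16, 10) = 168168. Through P₂: C(18, 11)·C(5, 1) = 159120. Since P₁ is strictly southwest of P₂, a monotone path through both must visit P₁ then P₂; paths through both = C(7, 2)·C(11, 9)·C(5, 1) = 5775. Avoid both = 1352078 − 168168 − 159120 + 5775 = 1030565.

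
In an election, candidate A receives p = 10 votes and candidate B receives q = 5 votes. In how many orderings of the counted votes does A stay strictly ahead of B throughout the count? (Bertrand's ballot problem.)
Strict-lead orderings = 1001

Total orderings of the 15 votes with 10 for A: C(15, 10) = 3003. By the Bertrand ballot formula (Cycle Lemma / reflection principle), the number of orderings in which A is strictly ahead of B throughout is (p − q)/(p + q) · C(p + q, p) = (10 − 5)/(10 + 5) · 3003 = 1001.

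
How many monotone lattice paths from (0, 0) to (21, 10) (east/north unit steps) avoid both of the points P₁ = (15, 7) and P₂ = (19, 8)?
Number of paths = 21822339

Inclusion–exclusion. Total paths: C(31, 21) = 44352165. Through P₁: C(22, 15)·C(9, 6) = 14325696. Through P₂: C(27, 19)·C(4, 2) = 13320450. Since P₁ is strictly southwest of P₂, a monotone path through both must visit P₁ then P₂; paths through both = C(22, 15)·C(5, 4)·C(4, 2) = 5116320. Avoid both = 44352165 − 14325696 − 13320450 + 5116320 = 21822339.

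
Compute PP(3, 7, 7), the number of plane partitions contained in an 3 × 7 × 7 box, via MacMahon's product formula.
PP(3, 7, 7) = 877262100

Evaluate the triple product over i = 1..3, j = 1..7, k = 1..7. The factors are (2/1) · (3/2) · (4/3) · (5/4) · (6/5) · (7/6) · (8/7) · (3/2) · … (147 factors total). The numerators and denominators telescope so the product is an integer; carrying out the multiplication exactly gives PP(3, 7, 7) = 877262100.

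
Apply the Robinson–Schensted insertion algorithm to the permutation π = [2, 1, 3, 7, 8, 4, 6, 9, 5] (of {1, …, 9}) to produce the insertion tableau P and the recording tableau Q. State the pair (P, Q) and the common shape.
P = [1, 3, 4, 5, 9] / [2, 6, 8] / [7];  Q = [1, 3, 4, 5, 8] / [2, 6, 7] / [9];  common shape = (5, 3, 1)

Row-insert the values π_1, π_2, … into P one at a time, bumping the leftmost entry strictly greater than the inserted value down to the next row. The recording tableau Q records, in position (i, j), the step at which that cell was added to P.
  Insert 2 (step 1): P = [2];  Q = [1]
  Insert 1 (step 2): P = [1] / [2];  Q = [1] / [2]
  Insert 3 (step 3): P = [1, 3] / [2];  Q = [1, 3] / [2]
  Insert 7 (step 4): P = [1, 3, 7] / [2];  Q = [1, 3, 4] / [2]
  Insert 8 (step 5): P = [1, 3, 7, 8] / [2];  Q = [1, 3, 4, 5] / [2]
  Insert 4 (step 6): P = [1, 3, 4, 8] / [2, 7];  Q = [1, 3, 4, 5] / [2, 6]
  Insert 6 (step 7): P = [1, 3, 4, 6] / [2, 7, 8];  Q = [1, 3, 4, 5] / [2, 6, 7]
  Insert 9 (step 8): P = [1, 3, 4, 6, 9] / [2, 7, 8];  Q = [1, 3, 4, 5, 8] / [2, 6, 7]
  Insert 5 (step 9): P = [1, 3, 4, 5, 9] / [2, 6, 8] / [7];  Q = [1, 3, 4, 5, 8] / [2, 6, 7] / [9]
Final shape: (5, 3, 1).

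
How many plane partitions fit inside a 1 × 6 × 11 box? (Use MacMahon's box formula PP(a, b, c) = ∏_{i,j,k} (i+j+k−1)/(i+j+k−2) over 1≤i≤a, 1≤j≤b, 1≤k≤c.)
PP(1, 6, 11) = 12376

Evaluate the triple product over i = 1..1, j = 1..6, k = 1..11. The factors are (2/1) · (3/2) · (4/3) · (5/4) · (6/5) · (7/6) · (8/7) · (9/8) · … (66 factors total). The numerators and denominators telescope so the product is an integer; carrying out the multiplication exactly gives PP(1, 6, 11) = 12376.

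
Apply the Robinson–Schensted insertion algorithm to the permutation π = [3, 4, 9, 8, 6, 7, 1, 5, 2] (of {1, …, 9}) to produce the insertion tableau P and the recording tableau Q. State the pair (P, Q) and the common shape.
P = [1, 2, 5, 7] / [3, 4] / [6] / [8] / [9];  Q = [1, 2, 3, 6] / [4, 8] / [5] / [7] / [9];  common shape = (4, 2, 1, 1, 1)

Row-insert the values π_1, π_2, … into P one at a time, bumping the leftmost entry strictly greater than the inserted value down to the next row. The recording tableau Q records, in position (i, j), the step at which that cell was added to P.
  Insert 3 (step 1): P = [3];  Q = [1]
  Insert 4 (step 2): P = [3, 4];  Q = [1, 2]
  Insert 9 (step 3): P = [3, 4, 9];  Q = [1, 2, 3]
  Insert 8 (step 4): P = [3, 4, 8] / [9];  Q = [1, 2, 3] / [4]
  Insert 6 (step 5): P = [3, 4, 6] / [8] / [9];  Q = [1, 2, 3] / [4] / [5]
  Insert 7 (step 6): P = [3, 4, 6, 7] / [8] / [9];  Q = [1, 2, 3, 6] / [4] / [5]
  Insert 1 (step 7): P = [1, 4, 6, 7] / [3] / [8] / [9];  Q = [1, 2, 3, 6] / [4] / [5] / [7]
  Insert 5 (step 8): P = [1, 4, 5, 7] / [3, 6] / [8] / [9];  Q = [1, 2, 3, 6] / [4, 8] / [5] / [7]
  Insert 2 (step 9): P = [1, 2, 5, 7] / [3, 4] / [6] / [8] / [9];  Q = [1, 2, 3, 6] / [4, 8] / [5] / [7] / [9]
Final shape: (4, 2, 1, 1, 1).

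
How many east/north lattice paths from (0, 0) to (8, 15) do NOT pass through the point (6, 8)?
Number of paths = 382206

Total paths from (0, 0) to (8, 15): C(23, 8) = 490314. Paths through (6, 8): (paths (0, 0) → (6, 8)) × (paths (6, 8) → (8, 15)) = C(14, 6) · C(9, 2) = 3003 · 36 = 108108. Avoidance count = 490314 − 108108 = 382206.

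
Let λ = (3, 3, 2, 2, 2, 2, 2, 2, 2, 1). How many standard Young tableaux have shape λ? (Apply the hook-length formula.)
# SYT of shape (3, 3, 2, 2, 2, 2, 2, 2, 2, 1) = 2351440

Hook-length formula: f^λ = n! / Π hook(c), product over all cells c of the Young diagram. For λ = (3, 3, 2, 2, 2, 2, 2, 2, 2, 1), n = 21 boxes. Hook lengths by row (left-to-right, top-to-bottom): [12, 10, 2]; [11, 9, 1]; [9, 7]; [8, 6]; [7, 5]; [6, 4]; [5, 3]; [4, 2]; [3, 1]; [1]. Product of hooks = 21727512576000. So f^λ = 21! / 21727512576000 = 51090942171709440000 / 21727512576000 = 2351440.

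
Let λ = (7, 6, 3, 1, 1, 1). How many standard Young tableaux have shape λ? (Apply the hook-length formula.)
# SYT of shape (7, 6, 3, 1, 1, 1) = 23279256

Hook-length formula: f^λ = n! / Π hook(c), product over all cells c of the Young diagram. For λ = (7, 6, 3, 1, 1, 1), n = 19 boxes. Hook lengths by row (left-to-right, top-to-bottom): [12, 8, 7, 5, 4, 3, 1]; [10, 6, 5, 3, 2, 1]; [6, 2, 1]; [3]; [2]; [1]. Product of hooks = 5225472000. So f^λ = 19! / 5225472000 = 121645100408832000 / 5225472000 = 23279256.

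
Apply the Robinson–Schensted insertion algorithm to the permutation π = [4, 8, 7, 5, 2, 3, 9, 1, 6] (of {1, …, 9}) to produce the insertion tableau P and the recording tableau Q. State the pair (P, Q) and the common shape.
P = [1, 3, 6] / [2, 5, 9] / [4] / [7] / [8];  Q = [1, 2, 7] / [3, 6, 9] / [4] / [5] / [8];  common shape = (3, 3, 1, 1, 1)

Row-insert the values π_1, π_2, … into P one at a time, bumping the leftmost entry strictly greater than the inserted value down to the next row. The recording tableau Q records, in position (i, j), the step at which that cell was added to P.
  Insert 4 (step 1): P = [4];  Q = [1]
  Insert 8 (step 2): P = [4, 8];  Q = [1, 2]
  Insert 7 (step 3): P = [4, 7] / [8];  Q = [1, 2] / [3]
  Insert 5 (step 4): P = [4, 5] / [7] / [8];  Q = [1, 2] / [3] / [4]
  Insert 2 (step 5): P = [2, 5] / [4] / [7] / [8];  Q = [1, 2] / [3] / [4] / [5]
  Insert 3 (step 6): P = [2, 3] / [4, 5] / [7] / [8];  Q = [1, 2] / [3, 6] / [4] / [5]
  Insert 9 (step 7): P = [2, 3, 9] / [4, 5] / [7] / [8];  Q = [1, 2, 7] / [3, 6] / [4] / [5]
  Insert 1 (step 8): P = [1, 3, 9] / [2, 5] / [4] / [7] / [8];  Q = [1, 2, 7] / [3, 6] / [4] / [5] / [8]
  Insert 6 (step 9): P = [1, 3, 6] / [2, 5, 9] / [4] / [7] / [8];  Q = [1, 2, 7] / [3, 6, 9] / [4] / [5] / [8]
Final shape: (3, 3, 1, 1, 1).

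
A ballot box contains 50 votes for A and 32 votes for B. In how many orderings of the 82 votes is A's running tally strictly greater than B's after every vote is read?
Strict-lead orderings = 13038830116731230997042

Total orderings of the 82 votes with 50 for A: C(82, 50) = 59399114976220052319858. By the Bertrand ballot formula (Cycle Lemma / reflection principle), the number of orderings in which A is strictly ahead of B throughout is (p − q)/(p + q) · C(p + q, p) = (50 − 32)/(50 + 32) · 59399114976220052319858 = 13038830116731230997042.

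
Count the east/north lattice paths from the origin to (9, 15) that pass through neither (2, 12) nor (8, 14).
Number of paths = 662140

Inclusion–exclusion. Total paths: C(24, 9) = 1307504. Through P₁: C(14, 2)·C(10, 7) = 10920. Through P₂: C(22, 8)·C(2, 1) = 639540. Since P₁ is strictly southwest of P₂, a monotone path through both must visit P₁ then P₂; paths through both = C(14, 2)·C(8, 6)·C(2, 1) = 5096. Avoid both = 1307504 − 10920 − 639540 + 5096 = 662140.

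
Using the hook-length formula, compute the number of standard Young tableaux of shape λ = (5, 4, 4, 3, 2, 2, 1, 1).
# SYT of shape (5, 4, 4, 3, 2, 2, 1, 1) = 2133931800

Hook-length formula: f^λ = n! / Π hook(c), product over all cells c of the Young diagram. For λ = (5, 4, 4, 3, 2, 2, 1, 1), n = 22 boxes. Hook lengths by row (left-to-right, top-to-bottom): [12, 9, 6, 4, 1]; [10, 7, 4, 2]; [9, 6, 3, 1]; [7, 4, 1]; [5, 2]; [4, 1]; [2]; [1]. Product of hooks = 526727577600. So f^λ = 22! / 526727577600 = 1124000727777607680000 / 526727577600 = 2133931800.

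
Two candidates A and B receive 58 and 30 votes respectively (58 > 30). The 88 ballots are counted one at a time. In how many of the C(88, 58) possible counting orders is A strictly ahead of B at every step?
Strict-lead orderings = 94655743435892955641136

Total orderings of the 88 votes with 58 for A: C(88, 58) = 297489479369949289157856. By the Bertrand ballot formula (Cycle Lemma / reflection principle), the number of orderings in which A is strictly ahead of B throughout is (p − q)/(p + q) · C(p + q, p) = (58 − 30)/(58 + 30) · 297489479369949289157856 = 94655743435892955641136.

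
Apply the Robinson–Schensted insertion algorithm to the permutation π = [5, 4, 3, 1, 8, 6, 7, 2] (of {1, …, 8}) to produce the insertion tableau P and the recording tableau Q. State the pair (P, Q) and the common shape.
P = [1, 2, 7] / [3, 6] / [4, 8] / [5];  Q = [1, 5, 7] / [2, 6] / [3, 8] / [4];  common shape = (3, 2, 2, 1)

Row-insert the values π_1, π_2, … into P one at a time, bumping the leftmost entry strictly greater than the inserted value down to the next row. The recording tableau Q records, in position (i, j), the step at which that cell was added to P.
  Insert 5 (step 1): P = [5];  Q = [1]
  Insert 4 (step 2): P = [4] / [5];  Q = [1] / [2]
  Insert 3 (step 3): P = [3] / [4] / [5];  Q = [1] / [2] / [3]
  Insert 1 (step 4): P = [1] / [3] / [4] / [5];  Q = [1] / [2] / [3] / [4]
  Insert 8 (step 5): P = [1, 8] / [3] / [4] / [5];  Q = [1, 5] / [2] / [3] / [4]
  Insert 6 (step 6): P = [1, 6] / [3, 8] / [4] / [5];  Q = [1, 5] / [2, 6] / [3] / [4]
  Insert 7 (step 7): P = [1, 6, 7] / [3, 8] / [4] / [5];  Q = [1, 5, 7] / [2, 6] / [3] / [4]
  Insert 2 (step 8): P = [1, 2, 7] / [3, 6] / [4, 8] / [5];  Q = [1, 5, 7] / [2, 6] / [3, 8] / [4]
Final shape: (3, 2, 2, 1).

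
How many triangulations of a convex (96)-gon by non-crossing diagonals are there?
C_94 = 239993345518077005168915776623476723006280827488229600

These polygon triangulations are counted by the Catalan number C_n = (1/(n + 1)) · C(2n, n). For n = 94: C_94 = (1/95) · C(188, 94) = 22799367824217315491046998779230288685596678611381812000/95 = 239993345518077005168915776623476723006280827488229600.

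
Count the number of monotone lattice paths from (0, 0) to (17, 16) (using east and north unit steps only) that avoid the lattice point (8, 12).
Number of paths = 1076734560

Total paths from (0, 0) to (17, 16): C(33, 17) = 1166803110. Paths through (8, 12): (paths (0, 0) → (8, 12)) × (paths (8, 12) → (17, 16)) = C(20, 8) · C(13, 9) = 125970 · 715 = 90068550. Avoidance count = 1166803110 − 90068550 = 1076734560.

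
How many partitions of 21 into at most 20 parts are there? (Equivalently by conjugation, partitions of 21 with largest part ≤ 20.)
p(21, parts ≤ 20) = 791

Use the recurrence p(n, m) = p(n, m−1) + p(n−m, m): either the largest part is < m (count p(n, m−1)) or the largest part is exactly m (remove one copy of m, count p(n−m, m)). With p(0, ·) = 1 this gives p(21, parts ≤ 20) = 791. (By conjugating Young diagrams, this also counts partitions of 21 into at most 20 parts.)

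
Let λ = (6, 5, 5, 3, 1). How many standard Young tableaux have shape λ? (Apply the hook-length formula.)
# SYT of shape (6, 5, 5, 3, 1) = 67343562

Hook-length formula: f^λ = n! / Π hook(c), product over all cells c of the Young diagram. For λ = (6, 5, 5, 3, 1), n = 20 boxes. Hook lengths by row (left-to-right, top-to-bottom): [10, 8, 7, 5, 4, 1]; [8, 6, 5, 3, 2]; [7, 5, 4, 2, 1]; [4, 2, 1]; [1]. Product of hooks = 36126720000. So f^λ = 20! / 36126720000 = 2432902008176640000 / 36126720000 = 67343562.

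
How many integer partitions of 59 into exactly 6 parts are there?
p(59, 6 parts) = 11720

Partitions of n into exactly k parts are in bijection with partitions of n − k into at most k parts (subtract 1 from each part). So p(59, exactly 6) = p(53, parts ≤ 6). Computing via the recurrence p(m, j) = p(m, j−1) + p(m−j, j) gives 11720.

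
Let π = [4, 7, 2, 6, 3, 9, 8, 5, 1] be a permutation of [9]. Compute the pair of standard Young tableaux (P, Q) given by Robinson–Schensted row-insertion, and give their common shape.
P = [1, 3, 5] / [2, 6, 8] / [4, 9] / [7];  Q = [1, 2, 6] / [3, 4, 7] / [5, 8] / [9];  common shape = (3, 3, 2, 1)

Row-insert the values π_1, π_2, … into P one at a time, bumping the leftmost entry strictly greater than the inserted value down to the next row. The recording tableau Q records, in position (i, j), the step at which that cell was added to P.
  Insert 4 (step 1): P = [4];  Q = [1]
  Insert 7 (step 2): P = [4, 7];  Q = [1, 2]
  Insert 2 (step 3): P = [2, 7] / [4];  Q = [1, 2] / [3]
  Insert 6 (step 4): P = [2, 6] / [4, 7];  Q = [1, 2] / [3, 4]
  Insert 3 (step 5): P = [2, 3] / [4, 6] / [7];  Q = [1, 2] / [3, 4] / [5]
  Insert 9 (step 6): P = [2, 3, 9] / [4, 6] / [7];  Q = [1, 2, 6] / [3, 4] / [5]
  Insert 8 (step 7): P = [2, 3, 8] / [4, 6, 9] / [7];  Q = [1, 2, 6] / [3, 4, 7] / [5]
  Insert 5 (step 8): P = [2, 3, 5] / [4, 6, 8] / [7, 9];  Q = [1, 2, 6] / [3, 4, 7] / [5, 8]
  Insert 1 (step 9): P = [1, 3, 5] / [2, 6, 8] / [4, 9] / [7];  Q = [1, 2, 6] / [3, 4, 7] / [5, 8] / [9]
Final shape: (3, 3, 2, 1).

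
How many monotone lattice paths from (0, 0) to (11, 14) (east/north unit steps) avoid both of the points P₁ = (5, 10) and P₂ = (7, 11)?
Number of paths = 3028245

Inclusion–exclusion. Total paths: C(25, 11) = 4457400. Through P₁: C(15, 5)·C(10, 6) = 630630. Through P₂: C(18, 7)·C(7, 4) = 1113840. Since P₁ is strictly southwest of P₂, a monotone path through both must visit P₁ then P₂; paths through both = C(15, 5)·C(3, 2)·C(7, 4) = 315315. Avoid both = 4457400 − 630630 − 1113840 + 315315 = 3028245.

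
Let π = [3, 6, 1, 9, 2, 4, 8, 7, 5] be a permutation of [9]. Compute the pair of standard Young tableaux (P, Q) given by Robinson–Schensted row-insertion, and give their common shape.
P = [1, 2, 4, 5] / [3, 6, 7] / [8] / [9];  Q = [1, 2, 4, 7] / [3, 5, 6] / [8] / [9];  common shape = (4, 3, 1, 1)

Row-insert the values π_1, π_2, … into P one at a time, bumping the leftmost entry strictly greater than the inserted value down to the next row. The recording tableau Q records, in position (i, j), the step at which that cell was added to P.
  Insert 3 (step 1): P = [3];  Q = [1]
  Insert 6 (step 2): P = [3, 6];  Q = [1, 2]
  Insert 1 (step 3): P = [1, 6] / [3];  Q = [1, 2] / [3]
  Insert 9 (step 4): P = [1, 6, 9] / [3];  Q = [1, 2, 4] / [3]
  Insert 2 (step 5): P = [1, 2, 9] / [3, 6];  Q = [1, 2, 4] / [3, 5]
  Insert 4 (step 6): P = [1, 2, 4] / [3, 6, 9];  Q = [1, 2, 4] / [3, 5, 6]
  Insert 8 (step 7): P = [1, 2, 4, 8] / [3, 6, 9];  Q = [1, 2, 4, 7] / [3, 5, 6]
  Insert 7 (step 8): P = [1, 2, 4, 7] / [3, 6, 8] / [9];  Q = [1, 2, 4, 7] / [3, 5, 6] / [8]
  Insert 5 (step 9): P = [1, 2, 4, 5] / [3, 6, 7] / [8] / [9];  Q = [1, 2, 4, 7] / [3, 5, 6] / [8] / [9]
Final shape: (4, 3, 1, 1).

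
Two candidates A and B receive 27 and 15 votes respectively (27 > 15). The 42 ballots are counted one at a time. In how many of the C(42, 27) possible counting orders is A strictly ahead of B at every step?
Strict-lead orderings = 28192122176

Total orderings of the 42 votes with 27 for A: C(42, 27) = 98672427616. By the Bertrand ballot formula (Cycle Lemma / reflection principle), the number of orderings in which A is strictly ahead of B throughout is (p − q)/(p + q) · C(p + q, p) = (27 − 15)/(27 + 15) · 98672427616 = 28192122176.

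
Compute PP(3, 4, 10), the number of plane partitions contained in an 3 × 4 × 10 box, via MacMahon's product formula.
PP(3, 4, 10) = 33157124

Evaluate the triple product over i = 1..3, j = 1..4, k = 1..10. The factors are (2/1) · (3/2) · (4/3) · (5/4) · (6/5) · (7/6) · (8/7) · (9/8) · … (120 factors total). The numerators and denominators telescope so the product is an integer; carrying out the multiplication exactly gives PP(3, 4, 10) = 33157124.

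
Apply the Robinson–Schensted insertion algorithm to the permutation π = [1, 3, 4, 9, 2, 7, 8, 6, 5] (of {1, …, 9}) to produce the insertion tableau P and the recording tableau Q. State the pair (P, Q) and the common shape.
P = [1, 2, 4, 5, 8] / [3, 6] / [7] / [9];  Q = [1, 2, 3, 4, 7] / [5, 6] / [8] / [9];  common shape = (5, 2, 1, 1)

Row-insert the values π_1, π_2, … into P one at a time, bumping the leftmost entry strictly greater than the inserted value down to the next row. The recording tableau Q records, in position (i, j), the step at which that cell was added to P.
  Insert 1 (step 1): P = [1];  Q = [1]
  Insert 3 (step 2): P = [1, 3];  Q = [1, 2]
  Insert 4 (step 3): P = [1, 3, 4];  Q = [1, 2, 3]
  Insert 9 (step 4): P = [1, 3, 4, 9];  Q = [1, 2, 3, 4]
  Insert 2 (step 5): P = [1, 2, 4, 9] / [3];  Q = [1, 2, 3, 4] / [5]
  Insert 7 (step 6): P = [1, 2, 4, 7] / [3, 9];  Q = [1, 2, 3, 4] / [5, 6]
  Insert 8 (step 7): P = [1, 2, 4, 7, 8] / [3, 9];  Q = [1, 2, 3, 4, 7] / [5, 6]
  Insert 6 (step 8): P = [1, 2, 4, 6, 8] / [3, 7] / [9];  Q = [1, 2, 3, 4, 7] / [5, 6] / [8]
  Insert 5 (step 9): P = [1, 2, 4, 5, 8] / [3, 6] / [7] / [9];  Q = [1, 2, 3, 4, 7] / [5, 6] / [8] / [9]
Final shape: (5, 2, 1, 1).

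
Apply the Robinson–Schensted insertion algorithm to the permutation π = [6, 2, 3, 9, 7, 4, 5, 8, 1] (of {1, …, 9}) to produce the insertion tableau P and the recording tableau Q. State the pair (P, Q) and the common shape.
P = [1, 3, 4, 5, 8] / [2, 7] / [6] / [9];  Q = [1, 3, 4, 7, 8] / [2, 5] / [6] / [9];  common shape = (5, 2, 1, 1)

Row-insert the values π_1, π_2, … into P one at a time, bumping the leftmost entry strictly greater than the inserted value down to the next row. The recording tableau Q records, in position (i, j), the step at which that cell was added to P.
  Insert 6 (step 1): P = [6];  Q = [1]
  Insert 2 (step 2): P = [2] / [6];  Q = [1] / [2]
  Insert 3 (step 3): P = [2, 3] / [6];  Q = [1, 3] / [2]
  Insert 9 (step 4): P = [2, 3, 9] / [6];  Q = [1, 3, 4] / [2]
  Insert 7 (step 5): P = [2, 3, 7] / [6, 9];  Q = [1, 3, 4] / [2, 5]
  Insert 4 (step 6): P = [2, 3, 4] / [6, 7] / [9];  Q = [1, 3, 4] / [2, 5] / [6]
  Insert 5 (step 7): P = [2, 3, 4, 5] / [6, 7] / [9];  Q = [1, 3, 4, 7] / [2, 5] / [6]
  Insert 8 (step 8): P = [2, 3, 4, 5, 8] / [6, 7] / [9];  Q = [1, 3, 4, 7, 8] / [2, 5] / [6]
  Insert 1 (step 9): P = [1, 3, 4, 5, 8] / [2, 7] / [6] / [9];  Q = [1, 3, 4, 7, 8] / [2, 5] / [6] / [9]
Final shape: (5, 2, 1, 1).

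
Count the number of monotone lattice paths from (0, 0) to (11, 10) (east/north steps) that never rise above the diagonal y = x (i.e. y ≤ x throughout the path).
Number of paths = 58786

By the reflection principle (André's argument), the number of monotone paths to (11, 10) with n ≤ m that never go above y = x is C(21, 11) − C(21, 12) = 352716 − 293930 = 58786.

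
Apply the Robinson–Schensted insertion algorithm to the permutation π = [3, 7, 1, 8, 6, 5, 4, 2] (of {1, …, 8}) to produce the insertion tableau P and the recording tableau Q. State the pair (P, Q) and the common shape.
P = [1, 2, 8] / [3, 4] / [5] / [6] / [7];  Q = [1, 2, 4] / [3, 5] / [6] / [7] / [8];  common shape = (3, 2, 1, 1, 1)

Row-insert the values π_1, π_2, … into P one at a time, bumping the leftmost entry strictly greater than the inserted value down to the next row. The recording tableau Q records, in position (i, j), the step at which that cell was added to P.
  Insert 3 (step 1): P = [3];  Q = [1]
  Insert 7 (step 2): P = [3, 7];  Q = [1, 2]
  Insert 1 (step 3): P = [1, 7] / [3];  Q = [1, 2] / [3]
  Insert 8 (step 4): P = [1, 7, 8] / [3];  Q = [1, 2, 4] / [3]
  Insert 6 (step 5): P = [1, 6, 8] / [3, 7];  Q = [1, 2, 4] / [3, 5]
  Insert 5 (step 6): P = [1, 5, 8] / [3, 6] / [7];  Q = [1, 2, 4] / [3, 5] / [6]
  Insert 4 (step 7): P = [1, 4, 8] / [3, 5] / [6] / [7];  Q = [1, 2, 4] / [3, 5] / [6] / [7]
  Insert 2 (step 8): P = [1, 2, 8] / [3, 4] / [5] / [6] / [7];  Q = [1, 2, 4] / [3, 5] / [6] / [7] / [8]
Final shape: (3, 2, 1, 1, 1).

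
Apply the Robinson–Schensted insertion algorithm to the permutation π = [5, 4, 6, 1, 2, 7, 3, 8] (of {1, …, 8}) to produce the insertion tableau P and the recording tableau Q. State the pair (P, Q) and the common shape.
P = [1, 2, 3, 8] / [4, 6, 7] / [5];  Q = [1, 3, 6, 8] / [2, 5, 7] / [4];  common shape = (4, 3, 1)

Row-insert the values π_1, π_2, … into P one at a time, bumping the leftmost entry strictly greater than the inserted value down to the next row. The recording tableau Q records, in position (i, j), the step at which that cell was added to P.
  Insert 5 (step 1): P = [5];  Q = [1]
  Insert 4 (step 2): P = [4] / [5];  Q = [1] / [2]
  Insert 6 (step 3): P = [4, 6] / [5];  Q = [1, 3] / [2]
  Insert 1 (step 4): P = [1, 6] / [4] / [5];  Q = [1, 3] / [2] / [4]
  Insert 2 (step 5): P = [1, 2] / [4, 6] / [5];  Q = [1, 3] / [2, 5] / [4]
  Insert 7 (step 6): P = [1, 2, 7] / [4, 6] / [5];  Q = [1, 3, 6] / [2, 5] / [4]
  Insert 3 (step 7): P = [1, 2, 3] / [4, 6, 7] / [5];  Q = [1, 3, 6] / [2, 5, 7] / [4]
  Insert 8 (step 8): P = [1, 2, 3, 8] / [4, 6, 7] / [5];  Q = [1, 3, 6, 8] / [2, 5, 7] / [4]
Final shape: (4, 3, 1).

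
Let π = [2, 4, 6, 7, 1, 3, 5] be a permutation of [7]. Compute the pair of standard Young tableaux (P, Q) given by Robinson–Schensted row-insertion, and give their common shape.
P = [1, 3, 5, 7] / [2, 4, 6];  Q = [1, 2, 3, 4] / [5, 6, 7];  common shape = (4, 3)

Row-insert the values π_1, π_2, … into P one at a time, bumping the leftmost entry strictly greater than the inserted value down to the next row. The recording tableau Q records, in position (i, j), the step at which that cell was added to P.
  Insert 2 (step 1): P = [2];  Q = [1]
  Insert 4 (step 2): P = [2, 4];  Q = [1, 2]
  Insert 6 (step 3): P = [2, 4, 6];  Q = [1, 2, 3]
  Insert 7 (step 4): P = [2, 4, 6, 7];  Q = [1, 2, 3, 4]
  Insert 1 (step 5): P = [1, 4, 6, 7] / [2];  Q = [1, 2, 3, 4] / [5]
  Insert 3 (step 6): P = [1, 3, 6, 7] / [2, 4];  Q = [1, 2, 3, 4] / [5, 6]
  Insert 5 (step 7): P = [1, 3, 5, 7] / [2, 4, 6];  Q = [1, 2, 3, 4] / [5, 6, 7]
Final shape: (4, 3).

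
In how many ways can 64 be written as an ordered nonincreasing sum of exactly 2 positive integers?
p(64, 2 parts) = 32

Partitions of n into exactly k parts are in bijection with partitions of n − k into at most k parts (subtract 1 from each part). So p(64, exactly 2) = p(62, parts ≤ 2). Computing via the recurrence p(m, j) = p(m, j−1) + p(m−j, j) gives 32.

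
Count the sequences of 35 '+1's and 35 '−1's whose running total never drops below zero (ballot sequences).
C_35 = 3116285494907301262

These ballot sequences are counted by the Catalan number C_n = (1/(n + 1)) · C(2n, n). For n = 35: C_35 = (1/36) · C(70, 35) = 112186277816662845432/36 = 3116285494907301262.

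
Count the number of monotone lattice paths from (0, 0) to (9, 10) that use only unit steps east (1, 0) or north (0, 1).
Number of paths = 92378

A monotone lattice path from (0, 0) to (9, 10) consists of 9 east steps and 10 north steps in some order, so it is determined by which 9 of the 19 steps are east. The count is C(19, 9) = 92378.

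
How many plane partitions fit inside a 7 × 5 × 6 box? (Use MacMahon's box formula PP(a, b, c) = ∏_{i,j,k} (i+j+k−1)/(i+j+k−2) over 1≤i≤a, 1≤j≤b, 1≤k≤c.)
PP(7, 5, 6) = 739309710568

Evaluate the triple product over i = 1..7, j = 1..5, k = 1..6. The factors are (2/1) · (3/2) · (4/3) · (5/4) · (6/5) · (7/6) · (3/2) · (4/3) · … (210 factors total). The numerators and denominators telescope so the product is an integer; carrying out the multiplication exactly gives PP(7, 5, 6) = 739309710568.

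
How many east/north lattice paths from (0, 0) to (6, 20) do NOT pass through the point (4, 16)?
Number of paths = 157555

Total paths from (0, 0) to (6, 20): C(26, 6) = 230230. Paths through (4, 16): (paths (0, 0) → (4, 16)) × (paths (4, 16) → (6, 20)) = C(20, 4) · C(6, 2) = 4845 · 15 = 72675. Avoidance count = 230230 − 72675 = 157555.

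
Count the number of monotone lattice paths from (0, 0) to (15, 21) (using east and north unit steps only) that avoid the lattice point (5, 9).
Number of paths = 4273317268

Total paths from (0, 0) to (15, 21): C(36, 15) = 5567902560. Paths through (5, 9): (paths (0, 0) → (5, 9)) × (paths (5, 9) → (15, 21)) = C(14, 5) · C(22, 10) = 2002 · 646646 = 1294585292. Avoidance count = 5567902560 − 1294585292 = 4273317268.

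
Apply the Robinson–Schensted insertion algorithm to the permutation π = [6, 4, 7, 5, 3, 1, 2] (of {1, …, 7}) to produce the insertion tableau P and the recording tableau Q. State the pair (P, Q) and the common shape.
P = [1, 2] / [3, 5] / [4, 7] / [6];  Q = [1, 3] / [2, 4] / [5, 7] / [6];  common shape = (2, 2, 2, 1)

Row-insert the values π_1, π_2, … into P one at a time, bumping the leftmost entry strictly greater than the inserted value down to the next row. The recording tableau Q records, in position (i, j), the step at which that cell was added to P.
  Insert 6 (step 1): P = [6];  Q = [1]
  Insert 4 (step 2): P = [4] / [6];  Q = [1] / [2]
  Insert 7 (step 3): P = [4, 7] / [6];  Q = [1, 3] / [2]
  Insert 5 (step 4): P = [4, 5] / [6, 7];  Q = [1, 3] / [2, 4]
  Insert 3 (step 5): P = [3, 5] / [4, 7] / [6];  Q = [1, 3] / [2, 4] / [5]
  Insert 1 (step 6): P = [1, 5] / [3, 7] / [4] / [6];  Q = [1, 3] / [2, 4] / [5] / [6]
  Insert 2 (step 7): P = [1, 2] / [3, 5] / [4, 7] / [6];  Q = [1, 3] / [2, 4] / [5, 7] / [6]
Final shape: (2, 2, 2, 1).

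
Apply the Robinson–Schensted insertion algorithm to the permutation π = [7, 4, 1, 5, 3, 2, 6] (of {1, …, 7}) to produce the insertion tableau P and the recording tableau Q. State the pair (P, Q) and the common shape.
P = [1, 2, 6] / [3, 5] / [4] / [7];  Q = [1, 4, 7] / [2, 5] / [3] / [6];  common shape = (3, 2, 1, 1)

Row-insert the values π_1, π_2, … into P one at a time, bumping the leftmost entry strictly greater than the inserted value down to the next row. The recording tableau Q records, in position (i, j), the step at which that cell was added to P.
  Insert 7 (step 1): P = [7];  Q = [1]
  Insert 4 (step 2): P = [4] / [7];  Q = [1] / [2]
  Insert 1 (step 3): P = [1] / [4] / [7];  Q = [1] / [2] / [3]
  Insert 5 (step 4): P = [1, 5] / [4] / [7];  Q = [1, 4] / [2] / [3]
  Insert 3 (step 5): P = [1, 3] / [4, 5] / [7];  Q = [1, 4] / [2, 5] / [3]
  Insert 2 (step 6): P = [1, 2] / [3, 5] / [4] / [7];  Q = [1, 4] / [2, 5] / [3] / [6]
  Insert 6 (step 7): P = [1, 2, 6] / [3, 5] / [4] / [7];  Q = [1, 4, 7] / [2, 5] / [3] / [6]
Final shape: (3, 2, 1, 1).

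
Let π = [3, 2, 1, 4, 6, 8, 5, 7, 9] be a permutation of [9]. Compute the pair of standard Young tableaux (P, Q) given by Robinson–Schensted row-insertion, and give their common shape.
P = [1, 4, 5, 7, 9] / [2, 6, 8] / [3];  Q = [1, 4, 5, 6, 9] / [2, 7, 8] / [3];  common shape = (5, 3, 1)

Row-insert the values π_1, π_2, … into P one at a time, bumping the leftmost entry strictly greater than the inserted value down to the next row. The recording tableau Q records, in position (i, j), the step at which that cell was added to P.
  Insert 3 (step 1): P = [3];  Q = [1]
  Insert 2 (step 2): P = [2] / [3];  Q = [1] / [2]
  Insert 1 (step 3): P = [1] / [2] / [3];  Q = [1] / [2] / [3]
  Insert 4 (step 4): P = [1, 4] / [2] / [3];  Q = [1, 4] / [2] / [3]
  Insert 6 (step 5): P = [1, 4, 6] / [2] / [3];  Q = [1, 4, 5] / [2] / [3]
  Insert 8 (step 6): P = [1, 4, 6, 8] / [2] / [3];  Q = [1, 4, 5, 6] / [2] / [3]
  Insert 5 (step 7): P = [1, 4, 5, 8] / [2, 6] / [3];  Q = [1, 4, 5, 6] / [2, 7] / [3]
  Insert 7 (step 8): P = [1, 4, 5, 7] / [2, 6, 8] / [3];  Q = [1, 4, 5, 6] / [2, 7, 8] / [3]
  Insert 9 (step 9): P = [1, 4, 5, 7, 9] / [2, 6, 8] / [3];  Q = [1, 4, 5, 6, 9] / [2, 7, 8] / [3]
Final shape: (5, 3, 1).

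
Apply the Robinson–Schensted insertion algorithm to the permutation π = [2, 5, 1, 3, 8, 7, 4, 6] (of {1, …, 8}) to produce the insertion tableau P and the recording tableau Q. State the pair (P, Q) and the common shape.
P = [1, 3, 4, 6] / [2, 5, 7] / [8];  Q = [1, 2, 5, 8] / [3, 4, 6] / [7];  common shape = (4, 3, 1)

Row-insert the values π_1, π_2, … into P one at a time, bumping the leftmost entry strictly greater than the inserted value down to the next row. The recording tableau Q records, in position (i, j), the step at which that cell was added to P.
  Insert 2 (step 1): P = [2];  Q = [1]
  Insert 5 (step 2): P = [2, 5];  Q = [1, 2]
  Insert 1 (step 3): P = [1, 5] / [2];  Q = [1, 2] / [3]
  Insert 3 (step 4): P = [1, 3] / [2, 5];  Q = [1, 2] / [3, 4]
  Insert 8 (step 5): P = [1, 3, 8] / [2, 5];  Q = [1, 2, 5] / [3, 4]
  Insert 7 (step 6): P = [1, 3, 7] / [2, 5, 8];  Q = [1, 2, 5] / [3, 4, 6]
  Insert 4 (step 7): P = [1, 3, 4] / [2, 5, 7] / [8];  Q = [1, 2, 5] / [3, 4, 6] / [7]
  Insert 6 (step 8): P = [1, 3, 4, 6] / [2, 5, 7] / [8];  Q = [1, 2, 5, 8] / [3, 4, 6] / [7]
Final shape: (4, 3, 1).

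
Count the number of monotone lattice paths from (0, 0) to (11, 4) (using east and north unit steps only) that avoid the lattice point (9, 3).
Number of paths = 705

Total paths from (0, 0) to (11, 4): C(15, 11) = 1365. Paths through (9, 3): (paths (0, 0) → (9, 3)) × (paths (9, 3) → (11, 4)) = C(12, 9) · C(3, 2) = 220 · 3 = 660. Avoidance count = 1365 − 660 = 705.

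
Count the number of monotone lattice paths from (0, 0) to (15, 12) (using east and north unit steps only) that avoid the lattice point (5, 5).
Number of paths = 12482964

Total paths from (0, 0) to (15, 12): C(27, 15) = 17383860. Paths through (5, 5): (paths (0, 0) → (5, 5)) × (paths (5, 5) → (15, 12)) = C(10, 5) · C(17, 10) = 252 · 19448 = 4900896. Avoidance count = 17383860 − 4900896 = 12482964.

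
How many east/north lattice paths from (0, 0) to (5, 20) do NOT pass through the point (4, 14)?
Number of paths = 31710

Total paths from (0, 0) to (5, 20): C(25, 5) = 53130. Paths through (4, 14): (paths (0, 0) → (4, 14)) × (paths (4, 14) → (5, 20)) = C(18, 4) · C(7, 1) = 3060 · 7 = 21420. Avoidance count = 53130 − 21420 = 31710.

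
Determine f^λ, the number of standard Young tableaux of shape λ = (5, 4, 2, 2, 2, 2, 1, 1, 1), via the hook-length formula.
# SYT of shape (5, 4, 2, 2, 2, 2, 1, 1, 1) = 46512000

Hook-length formula: f^λ = n! / Π hook(c), product over all cells c of the Young diagram. For λ = (5, 4, 2, 2, 2, 2, 1, 1, 1), n = 20 boxes. Hook lengths by row (left-to-right, top-to-bottom): [13, 9, 4, 3, 1]; [11, 7, 2, 1]; [8, 4]; [7, 3]; [6, 2]; [5, 1]; [3]; [2]; [1]. Product of hooks = 52306974720. So f^λ = 20! / 52306974720 = 2432902008176640000 / 52306974720 = 46512000.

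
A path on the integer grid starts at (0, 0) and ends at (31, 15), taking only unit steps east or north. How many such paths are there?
Number of paths = 511738760544

A monotone lattice path from (0, 0) to (31, 15) consists of 31 east steps and 15 north steps in some order, so it is determined by which 31 of the 46 steps are east. The count is C(46, 31) = 511738760544.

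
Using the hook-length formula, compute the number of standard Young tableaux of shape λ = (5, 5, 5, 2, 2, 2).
# SYT of shape (5, 5, 5, 2, 2, 2) = 113163050

Hook-length formula: f^λ = n! / Π hook(c), product over all cells c of the Young diagram. For λ = (5, 5, 5, 2, 2, 2), n = 21 boxes. Hook lengths by row (left-to-right, top-to-bottom): [10, 9, 5, 4, 3]; [9, 8, 4, 3, 2]; [8, 7, 3, 2, 1]; [4, 3]; [3, 2]; [2, 1]. Product of hooks = 451480780800. So f^λ = 21! / 451480780800 = 51090942171709440000 / 451480780800 = 113163050.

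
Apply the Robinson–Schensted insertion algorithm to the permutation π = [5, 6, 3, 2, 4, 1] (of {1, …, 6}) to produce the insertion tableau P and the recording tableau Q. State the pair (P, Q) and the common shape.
P = [1, 4] / [2, 6] / [3] / [5];  Q = [1, 2] / [3, 5] / [4] / [6];  common shape = (2, 2, 1, 1)

Row-insert the values π_1, π_2, … into P one at a time, bumping the leftmost entry strictly greater than the inserted value down to the next row. The recording tableau Q records, in position (i, j), the step at which that cell was added to P.
  Insert 5 (step 1): P = [5];  Q = [1]
  Insert 6 (step 2): P = [5, 6];  Q = [1, 2]
  Insert 3 (step 3): P = [3, 6] / [5];  Q = [1, 2] / [3]
  Insert 2 (step 4): P = [2, 6] / [3] / [5];  Q = [1, 2] / [3] / [4]
  Insert 4 (step 5): P = [2, 4] / [3, 6] / [5];  Q = [1, 2] / [3, 5] / [4]
  Insert 1 (step 6): P = [1, 4] / [2, 6] / [3] / [5];  Q = [1, 2] / [3, 5] / [4] / [6]
Final shape: (2, 2, 1, 1).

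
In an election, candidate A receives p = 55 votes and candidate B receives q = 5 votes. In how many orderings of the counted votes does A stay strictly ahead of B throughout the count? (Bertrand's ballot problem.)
Strict-lead orderings = 4551260

Total orderings of the 60 votes with 55 for A: C(60, 55) = 5461512. By the Bertrand ballot formula (Cycle Lemma / reflection principle), the number of orderings in which A is strictly ahead of B throughout is (p − q)/(p + q) · C(p + q, p) = (55 − 5)/(55 + 5) · 5461512 = 4551260.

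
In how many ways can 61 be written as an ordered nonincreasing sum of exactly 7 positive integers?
p(61, 7 parts) = 26226

Partitions of n into exactly k parts are in bijection with partitions of n − k into at most k parts (subtract 1 from each part). So p(61, exactly 7) = p(54, parts ≤ 7). Computing via the recurrence p(m, j) = p(m, j−1) + p(m−j, j) gives 26226.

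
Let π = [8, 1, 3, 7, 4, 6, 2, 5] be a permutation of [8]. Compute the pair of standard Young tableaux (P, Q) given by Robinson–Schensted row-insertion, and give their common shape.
P = [1, 2, 4, 5] / [3, 6] / [7] / [8];  Q = [1, 3, 4, 6] / [2, 8] / [5] / [7];  common shape = (4, 2, 1, 1)

Row-insert the values π_1, π_2, … into P one at a time, bumping the leftmost entry strictly greater than the inserted value down to the next row. The recording tableau Q records, in position (i, j), the step at which that cell was added to P.
  Insert 8 (step 1): P = [8];  Q = [1]
  Insert 1 (step 2): P = [1] / [8];  Q = [1] / [2]
  Insert 3 (step 3): P = [1, 3] / [8];  Q = [1, 3] / [2]
  Insert 7 (step 4): P = [1, 3, 7] / [8];  Q = [1, 3, 4] / [2]
  Insert 4 (step 5): P = [1, 3, 4] / [7] / [8];  Q = [1, 3, 4] / [2] / [5]
  Insert 6 (step 6): P = [1, 3, 4, 6] / [7] / [8];  Q = [1, 3, 4, 6] / [2] / [5]
  Insert 2 (step 7): P = [1, 2, 4, 6] / [3] / [7] / [8];  Q = [1, 3, 4, 6] / [2] / [5] / [7]
  Insert 5 (step 8): P = [1, 2, 4, 5] / [3, 6] / [7] / [8];  Q = [1, 3, 4, 6] / [2, 8] / [5] / [7]
Final shape: (4, 2, 1, 1).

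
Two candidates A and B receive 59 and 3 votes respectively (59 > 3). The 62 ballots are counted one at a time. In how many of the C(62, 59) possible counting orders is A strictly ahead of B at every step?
Strict-lead orderings = 34160

Total orderings of the 62 votes with 59 for A: C(62, 59) = 37820. By the Bertrand ballot formula (Cycle Lemma / reflection principle), the number of orderings in which A is strictly ahead of B throughout is (p − q)/(p + q) · C(p + q, p) = (59 − 3)/(59 + 3) · 37820 = 34160.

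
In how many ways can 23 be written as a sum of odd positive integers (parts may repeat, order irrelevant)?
p_odd(23) = 104

Enumerate partitions using only odd parts via the recurrence o(n, m) = o(n, m−2) + o(n−m, m) over odd m, starting from the largest odd part ≤ n. This gives p_odd(23) = 104. (Euler's theorem: equals the count of distinct-part partitions.)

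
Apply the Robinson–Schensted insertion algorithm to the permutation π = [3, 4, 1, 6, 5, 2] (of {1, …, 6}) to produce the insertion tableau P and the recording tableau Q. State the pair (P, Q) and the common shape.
P = [1, 2, 5] / [3, 4] / [6];  Q = [1, 2, 4] / [3, 5] / [6];  common shape = (3, 2, 1)

Row-insert the values π_1, π_2, … into P one at a time, bumping the leftmost entry strictly greater than the inserted value down to the next row. The recording tableau Q records, in position (i, j), the step at which that cell was added to P.
  Insert 3 (step 1): P = [3];  Q = [1]
  Insert 4 (step 2): P = [3, 4];  Q = [1, 2]
  Insert 1 (step 3): P = [1, 4] / [3];  Q = [1, 2] / [3]
  Insert 6 (step 4): P = [1, 4, 6] / [3];  Q = [1, 2, 4] / [3]
  Insert 5 (step 5): P = [1, 4, 5] / [3, 6];  Q = [1, 2, 4] / [3, 5]
  Insert 2 (step 6): P = [1, 2, 5] / [3, 4] / [6];  Q = [1, 2, 4] / [3, 5] / [6]
Final shape: (3, 2, 1).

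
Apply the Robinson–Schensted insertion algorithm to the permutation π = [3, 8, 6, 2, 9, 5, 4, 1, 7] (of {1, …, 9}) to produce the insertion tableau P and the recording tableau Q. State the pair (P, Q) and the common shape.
P = [1, 4, 7] / [2, 5, 9] / [3] / [6] / [8];  Q = [1, 2, 5] / [3, 6, 9] / [4] / [7] / [8];  common shape = (3, 3, 1, 1, 1)

Row-insert the values π_1, π_2, … into P one at a time, bumping the leftmost entry strictly greater than the inserted value down to the next row. The recording tableau Q records, in position (i, j), the step at which that cell was added to P.
  Insert 3 (step 1): P = [3];  Q = [1]
  Insert 8 (step 2): P = [3, 8];  Q = [1, 2]
  Insert 6 (step 3): P = [3, 6] / [8];  Q = [1, 2] / [3]
  Insert 2 (step 4): P = [2, 6] / [3] / [8];  Q = [1, 2] / [3] / [4]
  Insert 9 (step 5): P = [2, 6, 9] / [3] / [8];  Q = [1, 2, 5] / [3] / [4]
  Insert 5 (step 6): P = [2, 5, 9] / [3, 6] / [8];  Q = [1, 2, 5] / [3, 6] / [4]
  Insert 4 (step 7): P = [2, 4, 9] / [3, 5] / [6] / [8];  Q = [1, 2, 5] / [3, 6] / [4] / [7]
  Insert 1 (step 8): P = [1, 4, 9] / [2, 5] / [3] / [6] / [8];  Q = [1, 2, 5] / [3, 6] / [4] / [7] / [8]
  Insert 7 (step 9): P = [1, 4, 7] / [2, 5, 9] / [3] / [6] / [8];  Q = [1, 2, 5] / [3, 6, 9] / [4] / [7] / [8]
Final shape: (3, 3, 1, 1, 1).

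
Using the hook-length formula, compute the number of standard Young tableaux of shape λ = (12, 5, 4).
# SYT of shape (12, 5, 4) = 5426400

Hook-length formula: f^λ = n! / Π hook(c), product over all cells c of the Young diagram. For λ = (12, 5, 4), n = 21 boxes. Hook lengths by row (left-to-right, top-to-bottom): [14, 13, 12, 11, 9, 7, 6, 5, 4, 3, 2, 1]; [6, 5, 4, 3, 1]; [4, 3, 2, 1]. Product of hooks = 9415255449600. So f^λ = 21! / 9415255449600 = 51090942171709440000 / 9415255449600 = 5426400.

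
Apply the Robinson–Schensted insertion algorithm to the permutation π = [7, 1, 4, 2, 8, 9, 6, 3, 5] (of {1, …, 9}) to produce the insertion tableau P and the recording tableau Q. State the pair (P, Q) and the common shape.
P = [1, 2, 3, 5] / [4, 6, 9] / [7, 8];  Q = [1, 3, 5, 6] / [2, 7, 9] / [4, 8];  common shape = (4, 3, 2)

Row-insert the values π_1, π_2, … into P one at a time, bumping the leftmost entry strictly greater than the inserted value down to the next row. The recording tableau Q records, in position (i, j), the step at which that cell was added to P.
  Insert 7 (step 1): P = [7];  Q = [1]
  Insert 1 (step 2): P = [1] / [7];  Q = [1] / [2]
  Insert 4 (step 3): P = [1, 4] / [7];  Q = [1, 3] / [2]
  Insert 2 (step 4): P = [1, 2] / [4] / [7];  Q = [1, 3] / [2] / [4]
  Insert 8 (step 5): P = [1, 2, 8] / [4] / [7];  Q = [1, 3, 5] / [2] / [4]
  Insert 9 (step 6): P = [1, 2, 8, 9] / [4] / [7];  Q = [1, 3, 5, 6] / [2] / [4]
  Insert 6 (step 7): P = [1, 2, 6, 9] / [4, 8] / [7];  Q = [1, 3, 5, 6] / [2, 7] / [4]
  Insert 3 (step 8): P = [1, 2, 3, 9] / [4, 6] / [7, 8];  Q = [1, 3, 5, 6] / [2, 7] / [4, 8]
  Insert 5 (step 9): P = [1, 2, 3, 5] / [4, 6, 9] / [7, 8];  Q = [1, 3, 5, 6] / [2, 7, 9] / [4, 8]
Final shape: (4, 3, 2).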